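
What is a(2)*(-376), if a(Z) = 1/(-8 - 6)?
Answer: 188/7 ≈ 26.857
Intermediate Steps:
a(Z) = -1/14 (a(Z) = 1/(-14) = -1/14)
a(2)*(-376) = -1/14*(-376) = 188/7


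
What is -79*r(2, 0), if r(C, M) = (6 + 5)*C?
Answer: -1738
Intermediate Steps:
r(C, M) = 11*C
-79*r(2, 0) = -869*2 = -79*22 = -1738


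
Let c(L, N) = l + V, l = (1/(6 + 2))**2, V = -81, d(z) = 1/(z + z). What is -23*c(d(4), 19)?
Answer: 119209/64 ≈ 1862.6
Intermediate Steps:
d(z) = 1/(2*z)
l = 1/64 (l = (1/8)**2 = 1/64 ≈ 0.015625)
c(L, N) = -5183/64 (c(L, N) = 1/64 - 81 = -5183/64)
-23*c(d(4), 19) = -23*(-5183/64) = 119209/64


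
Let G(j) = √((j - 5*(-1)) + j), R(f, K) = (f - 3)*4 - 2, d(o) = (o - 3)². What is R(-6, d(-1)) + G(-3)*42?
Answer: -38 + 42*I ≈ -38.0 + 42.0*I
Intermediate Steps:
d(o) = (-3 + o)²
R(f, K) = -14 + 4*f (R(f, K) = (-3 + f)*4 - 2 = (-12 + 4*f) - 2 = -14 + 4*f)
G(j) = √(5 + 2*j) (G(j) = √((j + 5) + j) = √((5 + j) + j) = √(5 + 2*j))
R(-6, d(-1)) + G(-3)*42 = (-14 + 4*(-6)) + √(5 + 2*(-3))*42 = (-14 - 24) + √(5 - 6)*42 = -38 + √(-1)*42 = -38 + I*42 = -38 + 42*I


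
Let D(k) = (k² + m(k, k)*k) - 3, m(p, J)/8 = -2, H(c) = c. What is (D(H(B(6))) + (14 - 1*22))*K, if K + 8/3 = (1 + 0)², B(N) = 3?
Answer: 250/3 ≈ 83.333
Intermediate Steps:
m(p, J) = -16 (m(p, J) = 8*(-2) = -16)
D(k) = -3 + k² - 16*k (D(k) = (k² - 16*k) - 3 = -3 + k² - 16*k)
K = -5/3 (K = -8/3 + (1 + 0)² = -8/3 + 1² = -8/3 + 1 = -5/3 ≈ -1.6667)
(D(H(B(6))) + (14 - 1*22))*K = ((-3 + 3² - 16*3) + (14 - 1*22))*(-5/3) = ((-3 + 9 - 48) + (14 - 22))*(-5/3) = (-42 - 8)*(-5/3) = -50*(-5/3) = 250/3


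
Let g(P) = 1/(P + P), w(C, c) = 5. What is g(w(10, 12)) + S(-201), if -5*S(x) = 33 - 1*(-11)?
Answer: -87/10 ≈ -8.7000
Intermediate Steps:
S(x) = -44/5 (S(x) = -(33 - 1*(-11))/5 = -(33 + 11)/5 = -⅕*44 = -44/5)
g(P) = 1/(2*P)
g(w(10, 12)) + S(-201) = (½)/5 - 44/5 = (½)*(⅕) - 44/5 = ⅒ - 44/5 = -87/10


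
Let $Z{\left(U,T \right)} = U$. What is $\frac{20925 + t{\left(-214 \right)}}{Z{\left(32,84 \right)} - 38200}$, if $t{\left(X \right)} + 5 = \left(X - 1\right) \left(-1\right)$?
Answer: $- \frac{21135}{38168} \approx -0.55374$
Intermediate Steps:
$t{\left(X \right)} = -4 - X$ ($t{\left(X \right)} = -5 + \left(X - 1\right) \left(-1\right) = -5 + \left(-1 + X\right) \left(-1\right) = -5 - \left(-1 + X\right) = -4 - X$)
$\frac{20925 + t{\left(-214 \right)}}{Z{\left(32,84 \right)} - 38200} = \frac{20925 - -210}{32 - 38200} = \frac{20925 + \left(-4 + 214\right)}{-38168} = \left(20925 + 210\right) \left(- \frac{1}{38168}\right) = 21135 \left(- \frac{1}{38168}\right) = - \frac{21135}{38168}$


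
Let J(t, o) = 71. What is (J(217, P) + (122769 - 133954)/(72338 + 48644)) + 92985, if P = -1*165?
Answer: 11258089807/120982 ≈ 93056.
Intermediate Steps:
P = -165
(J(217, P) + (122769 - 133954)/(72338 + 48644)) + 92985 = (71 + (122769 - 133954)/(72338 + 48644)) + 92985 = (71 - 11185/120982) + 92985 = 8578537/120982 + 92985 = 11258089807/120982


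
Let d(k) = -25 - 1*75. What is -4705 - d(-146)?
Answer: -4605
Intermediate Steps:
d(k) = -100 (d(k) = -25 - 75 = -100)
-4705 - d(-146) = -4705 - 1*(-100) = -4705 + 100 = -4605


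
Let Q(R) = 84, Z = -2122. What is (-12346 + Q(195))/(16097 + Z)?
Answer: -12262/13975 ≈ -0.87742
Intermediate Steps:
(-12346 + Q(195))/(16097 + Z) = (-12346 + 84)/(16097 - 2122) = -12262/13975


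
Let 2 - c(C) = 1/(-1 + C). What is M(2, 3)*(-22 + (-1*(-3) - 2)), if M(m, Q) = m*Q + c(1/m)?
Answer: -210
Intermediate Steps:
c(C) = 2 - 1/(-1 + C)
M(m, Q) = Q*m + (-3 + 2/m)/(-1 + 1/m) (M(m, Q) = m*Q + (-3 + 2/m)/(-1 + 1/m) = Q*m + (-3 + 2/m)/(-1 + 1/m))
M(2, 3)*(-22 + (-1*(-3) - 2)) = ((-2 + 3*2 + 3*2*(-1 + 2))/(-1 + 2))*(-22 + (-1*(-3) - 2)) = ((-2 + 6 + 3*2*1)/1)*(-22 + (3 - 2)) = (1*(-2 + 6 + 6))*(-22 + 1) = (1*10)*(-21) = 10*(-21) = -210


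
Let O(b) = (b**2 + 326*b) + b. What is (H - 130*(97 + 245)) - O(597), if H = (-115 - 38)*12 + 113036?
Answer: -484888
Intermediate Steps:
H = 111200 (H = -153*12 + 113036 = -1836 + 113036 = 111200)
O(b) = b**2 + 327*b
(H - 130*(97 + 245)) - O(597) = (111200 - 130*(97 + 245)) - 597*(327 + 597) = (111200 - 130*342) - 597*924 = (111200 - 44460) - 1*551628 = 66740 - 551628 = -484888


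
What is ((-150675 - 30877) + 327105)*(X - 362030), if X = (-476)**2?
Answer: -19715736062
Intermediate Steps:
X = 226576
((-150675 - 30877) + 327105)*(X - 362030) = ((-150675 - 30877) + 327105)*(226576 - 362030) = (-181552 + 327105)*(-135454) = 145553*(-135454) = -19715736062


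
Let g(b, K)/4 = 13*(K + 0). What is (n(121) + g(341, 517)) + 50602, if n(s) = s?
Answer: 77607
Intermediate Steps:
g(b, K) = 52*K (g(b, K) = 4*(13*(K + 0)) = 4*(13*K) = 52*K)
(n(121) + g(341, 517)) + 50602 = (121 + 52*517) + 50602 = (121 + 26884) + 50602 = 27005 + 50602 = 77607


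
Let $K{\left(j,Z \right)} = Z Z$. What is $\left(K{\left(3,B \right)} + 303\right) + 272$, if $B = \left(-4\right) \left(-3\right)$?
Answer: $719$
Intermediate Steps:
$B = 12$
$K{\left(j,Z \right)} = Z^{2}$
$\left(K{\left(3,B \right)} + 303\right) + 272 = \left(12^{2} + 303\right) + 272 = \left(144 + 303\right) + 272 = 447 + 272 = 719$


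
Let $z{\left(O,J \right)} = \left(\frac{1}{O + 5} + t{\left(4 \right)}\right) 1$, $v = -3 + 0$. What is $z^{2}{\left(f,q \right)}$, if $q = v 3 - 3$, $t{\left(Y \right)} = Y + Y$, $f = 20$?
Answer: $\frac{40401}{625} \approx 64.642$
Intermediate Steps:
$v = -3$
$t{\left(Y \right)} = 2 Y$
$q = -12$ ($q = \left(-3\right) 3 - 3 = -9 - 3 = -12$)
$z{\left(O,J \right)} = 8 + \frac{1}{5 + O}$ ($z{\left(O,J \right)} = \left(\frac{1}{O + 5} + 2 \cdot 4\right) 1 = \left(\frac{1}{5 + O} + 8\right) 1 = \left(8 + \frac{1}{5 + O}\right) 1 = 8 + \frac{1}{5 + O}$)
$z^{2}{\left(f,q \right)} = \left(\frac{41 + 8 \cdot 20}{5 + 20}\right)^{2} = \left(\frac{41 + 160}{25}\right)^{2} = \left(\frac{1}{25} \cdot 201\right)^{2} = \left(\frac{201}{25}\right)^{2} = \frac{40401}{625}$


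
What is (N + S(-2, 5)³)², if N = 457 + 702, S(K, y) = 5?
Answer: 1648656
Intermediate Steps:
N = 1159
(N + S(-2, 5)³)² = (1159 + 5³)² = (1159 + 125)² = 1284² = 1648656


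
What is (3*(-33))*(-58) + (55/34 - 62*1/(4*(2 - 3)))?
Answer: 97905/17 ≈ 5759.1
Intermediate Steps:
(3*(-33))*(-58) + (55/34 - 62*1/(4*(2 - 3))) = -99*(-58) + (55*(1/34) - 62/(4*(-1))) = 5742 + (55/34 - 62/(-4)) = 5742 + (55/34 - 62*(-¼)) = 5742 + (55/34 + 31/2) = 5742 + 291/17 = 97905/17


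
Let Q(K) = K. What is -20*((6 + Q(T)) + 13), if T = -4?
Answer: -300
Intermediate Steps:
-20*((6 + Q(T)) + 13) = -20*((6 - 4) + 13) = -20*(2 + 13) = -20*15 = -300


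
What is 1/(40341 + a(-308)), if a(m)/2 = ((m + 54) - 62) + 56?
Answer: 1/39821 ≈ 2.5112e-5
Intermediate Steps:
a(m) = 96 + 2*m (a(m) = 2*(((m + 54) - 62) + 56) = 2*(((54 + m) - 62) + 56) = 2*((-8 + m) + 56) = 2*(48 + m) = 96 + 2*m)
1/(40341 + a(-308)) = 1/(40341 + (96 + 2*(-308))) = 1/(40341 + (96 - 616)) = 1/(40341 - 520) = 1/39821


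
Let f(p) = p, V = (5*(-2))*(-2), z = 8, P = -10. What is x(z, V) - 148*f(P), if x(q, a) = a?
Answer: 1500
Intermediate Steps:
V = 20 (V = -10*(-2) = 20)
x(z, V) - 148*f(P) = 20 - 148*(-10) = 20 + 1480 = 1500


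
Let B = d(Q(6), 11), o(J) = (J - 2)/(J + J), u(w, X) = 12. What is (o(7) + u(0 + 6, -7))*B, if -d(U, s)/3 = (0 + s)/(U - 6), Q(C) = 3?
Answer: 1903/14 ≈ 135.93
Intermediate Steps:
d(U, s) = -3*s/(-6 + U) (d(U, s) = -3*(0 + s)/(U - 6) = -3*s/(-6 + U))
o(J) = (-2 + J)/(2*J) (o(J) = (-2 + J)/((2*J)) = (-2 + J)*(1/(2*J)) = (-2 + J)/(2*J))
B = 11 (B = -3*11/(-6 + 3) = -3*11/(-3) = -3*11*(-⅓) = 11)
(o(7) + u(0 + 6, -7))*B = ((½)*(-2 + 7)/7 + 12)*11 = ((½)*(⅐)*5 + 12)*11 = (5/14 + 12)*11 = (173/14)*11 = 1903/14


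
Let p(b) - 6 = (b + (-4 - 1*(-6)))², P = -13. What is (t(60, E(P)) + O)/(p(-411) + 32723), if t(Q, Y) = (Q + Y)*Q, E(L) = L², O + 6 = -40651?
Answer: -26917/200010 ≈ -0.13458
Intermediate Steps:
O = -40657 (O = -6 - 40651 = -40657)
t(Q, Y) = Q*(Q + Y)
p(b) = 6 + (2 + b)² (p(b) = 6 + (b + (-4 - 1*(-6)))² = 6 + (b + (-4 + 6))² = 6 + (b + 2)² = 6 + (2 + b)²)
(t(60, E(P)) + O)/(p(-411) + 32723) = (60*(60 + (-13)²) - 40657)/((6 + (2 - 411)²) + 32723) = (60*(60 + 169) - 40657)/((6 + (-409)²) + 32723) = (60*229 - 40657)/((6 + 167281) + 32723) = (13740 - 40657)/(167287 + 32723) = -26917/200010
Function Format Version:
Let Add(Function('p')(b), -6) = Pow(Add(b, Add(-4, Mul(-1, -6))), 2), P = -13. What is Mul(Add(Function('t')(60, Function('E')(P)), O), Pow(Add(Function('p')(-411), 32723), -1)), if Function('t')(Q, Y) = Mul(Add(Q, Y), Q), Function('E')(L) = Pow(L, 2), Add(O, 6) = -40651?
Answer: Rational(-26917, 200010) ≈ -0.13458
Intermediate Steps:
O = -40657 (O = Add(-6, -40651) = -40657)
Function('t')(Q, Y) = Mul(Q, Add(Q, Y))
Function('p')(b) = Add(6, Pow(Add(2, b), 2)) (Function('p')(b) = Add(6, Pow(Add(b, Add(-4, Mul(-1, -6))), 2)) = Add(6, Pow(Add(b, Add(-4, 6)), 2)) = Add(6, Pow(Add(b, 2), 2)) = Add(6, Pow(Add(2, b), 2)))
Mul(Add(Function('t')(60, Function('E')(P)), O), Pow(Add(Function('p')(-411), 32723), -1)) = Mul(Add(Mul(60, Add(60, Pow(-13, 2))), -40657), Pow(Add(Add(6, Pow(Add(2, -411), 2)), 32723), -1)) = Mul(Add(Mul(60, Add(60, 169)), -40657), Pow(Add(Add(6, Pow(-409, 2)), 32723), -1)) = Mul(Add(Mul(60, 229), -40657), Pow(Add(Add(6, 167281), 32723), -1)) = Mul(Add(13740, -40657), Pow(Add(167287, 32723), -1)) = Mul(-26917, Pow(200010, -1)) = Mul(-26917, Rational(1, 200010)) = Rational(-26917, 200010)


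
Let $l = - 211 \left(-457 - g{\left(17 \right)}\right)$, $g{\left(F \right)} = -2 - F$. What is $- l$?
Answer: $-92418$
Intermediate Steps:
$l = 92418$ ($l = - 211 \left(-457 - \left(-2 - 17\right)\right) = - 211 \left(-457 - -19\right) = - 211 \left(-457 + 19\right) = \left(-211\right) \left(-438\right) = 92418$)
$- l = \left(-1\right) 92418 = -92418$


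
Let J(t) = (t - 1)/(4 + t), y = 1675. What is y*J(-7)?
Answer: 13400/3 ≈ 4466.7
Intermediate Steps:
J(t) = (-1 + t)/(4 + t)
y*J(-7) = 1675*((-1 - 7)/(4 - 7)) = 1675*(-8/(-3)) = 1675*(-⅓*(-8)) = 1675*(8/3) = 13400/3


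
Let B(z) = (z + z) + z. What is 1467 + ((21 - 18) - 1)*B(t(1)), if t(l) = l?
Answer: 1473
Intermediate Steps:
B(z) = 3*z (B(z) = 2*z + z = 3*z)
1467 + ((21 - 18) - 1)*B(t(1)) = 1467 + ((21 - 18) - 1)*(3*1) = 1467 + (3 - 1)*3 = 1467 + 2*3 = 1467 + 6 = 1473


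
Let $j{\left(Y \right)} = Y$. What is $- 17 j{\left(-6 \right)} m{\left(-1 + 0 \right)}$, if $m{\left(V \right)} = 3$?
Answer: $306$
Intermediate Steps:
$- 17 j{\left(-6 \right)} m{\left(-1 + 0 \right)} = \left(-17\right) \left(-6\right) 3 = 102 \cdot 3 = 306$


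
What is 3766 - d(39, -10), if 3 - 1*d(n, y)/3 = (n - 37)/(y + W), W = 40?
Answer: 18786/5 ≈ 3757.2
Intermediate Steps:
d(n, y) = 9 - 3*(-37 + n)/(40 + y) (d(n, y) = 9 - 3*(n - 37)/(y + 40) = 9 - 3*(-37 + n)/(40 + y))
3766 - d(39, -10) = 3766 - 3*(157 - 1*39 + 3*(-10))/(40 - 10) = 3766 - 3*(157 - 39 - 30)/30 = 3766 - 3*88/30 = 3766 - 1*44/5 = 3766 - 44/5 = 18786/5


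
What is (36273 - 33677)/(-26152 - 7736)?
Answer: -649/8472 ≈ -0.076605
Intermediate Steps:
(36273 - 33677)/(-26152 - 7736) = 2596/(-33888) = 2596*(-1/33888) = -649/8472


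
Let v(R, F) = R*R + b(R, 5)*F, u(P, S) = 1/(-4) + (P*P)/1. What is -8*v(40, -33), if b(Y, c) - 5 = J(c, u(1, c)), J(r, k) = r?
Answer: -10160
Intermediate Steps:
u(P, S) = -¼ + P² (u(P, S) = 1*(-¼) + P²*1 = -¼ + P²)
b(Y, c) = 5 + c
v(R, F) = R² + 10*F (v(R, F) = R*R + (5 + 5)*F = R² + 10*F)
-8*v(40, -33) = -8*(40² + 10*(-33)) = -8*(1600 - 330) = -8*1270 = -10160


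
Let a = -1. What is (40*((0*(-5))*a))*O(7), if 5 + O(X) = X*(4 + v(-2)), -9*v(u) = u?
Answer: 0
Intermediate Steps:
v(u) = -u/9
O(X) = -5 + 38*X/9 (O(X) = -5 + X*(4 - ⅑*(-2)) = -5 + X*(4 + 2/9) = -5 + X*(38/9) = -5 + 38*X/9)
(40*((0*(-5))*a))*O(7) = (40*((0*(-5))*(-1)))*(-5 + (38/9)*7) = (40*(0*(-1)))*(-5 + 266/9) = (40*0)*(221/9) = 0*(221/9) = 0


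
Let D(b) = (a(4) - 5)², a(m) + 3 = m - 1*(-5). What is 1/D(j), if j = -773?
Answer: 1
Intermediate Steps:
a(m) = 2 + m (a(m) = -3 + (m - 1*(-5)) = -3 + (m + 5) = -3 + (5 + m) = 2 + m)
D(b) = 1 (D(b) = ((2 + 4) - 5)² = (6 - 5)² = 1² = 1)
1/D(j) = 1/1 = 1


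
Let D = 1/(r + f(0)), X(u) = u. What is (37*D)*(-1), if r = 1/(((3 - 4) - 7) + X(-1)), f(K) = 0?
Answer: 333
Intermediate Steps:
r = -⅑ (r = 1/(((3 - 4) - 7) - 1) = 1/((-1 - 7) - 1) = 1/(-8 - 1) = 1/(-9) = -⅑ ≈ -0.11111)
D = -9 (D = 1/(-⅑ + 0) = 1/(-⅑) = -9)
(37*D)*(-1) = (37*(-9))*(-1) = -333*(-1) = 333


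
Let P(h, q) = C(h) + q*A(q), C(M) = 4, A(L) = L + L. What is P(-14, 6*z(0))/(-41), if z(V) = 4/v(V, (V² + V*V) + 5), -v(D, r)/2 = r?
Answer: -388/1025 ≈ -0.37854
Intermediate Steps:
v(D, r) = -2*r
A(L) = 2*L
z(V) = 4/(-10 - 4*V²) (z(V) = 4/((-2*((V² + V*V) + 5))) = 4/((-2*((V² + V²) + 5))) = 4/((-2*(2*V² + 5))) = 4/((-2*(5 + 2*V²))) = 4/(-10 - 4*V²))
P(h, q) = 4 + 2*q² (P(h, q) = 4 + q*(2*q) = 4 + 2*q²)
P(-14, 6*z(0))/(-41) = (4 + 2*(6*(2/(-5 - 2*0²)))²)/(-41) = (4 + 2*(6*(2/(-5 - 2*0)))²)*(-1/41) = (4 + 2*(6*(2/(-5 + 0)))²)*(-1/41) = (4 + 2*(6*(2/(-5)))²)*(-1/41) = (4 + 2*(6*(2*(-⅕)))²)*(-1/41) = (4 + 2*(6*(-⅖))²)*(-1/41) = (4 + 2*(-12/5)²)*(-1/41) = (4 + 2*(144/25))*(-1/41) = (4 + 288/25)*(-1/41) = (388/25)*(-1/41) = -388/1025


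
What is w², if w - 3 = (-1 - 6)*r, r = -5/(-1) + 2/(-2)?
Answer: 625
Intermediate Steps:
r = 4 (r = -5*(-1) + 2*(-½) = 5 - 1 = 4)
w = -25 (w = 3 + (-1 - 6)*4 = 3 - 7*4 = 3 - 28 = -25)
w² = (-25)² = 625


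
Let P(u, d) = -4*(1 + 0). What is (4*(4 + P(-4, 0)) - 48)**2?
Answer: 2304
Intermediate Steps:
P(u, d) = -4 (P(u, d) = -4*1 = -4)
(4*(4 + P(-4, 0)) - 48)**2 = (4*(4 - 4) - 48)**2 = (4*0 - 48)**2 = (0 - 48)**2 = (-48)**2 = 2304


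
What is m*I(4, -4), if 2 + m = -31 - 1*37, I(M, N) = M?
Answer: -280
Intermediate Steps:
m = -70 (m = -2 + (-31 - 1*37) = -2 + (-31 - 37) = -2 - 68 = -70)
m*I(4, -4) = -70*4 = -280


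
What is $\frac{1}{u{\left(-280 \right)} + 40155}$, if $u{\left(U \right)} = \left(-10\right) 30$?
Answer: $\frac{1}{39855} \approx 2.5091 \cdot 10^{-5}$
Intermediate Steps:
$u{\left(U \right)} = -300$
$\frac{1}{u{\left(-280 \right)} + 40155} = \frac{1}{-300 + 40155} = \frac{1}{39855}$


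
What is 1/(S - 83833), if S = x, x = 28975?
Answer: -1/54858 ≈ -1.8229e-5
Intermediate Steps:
S = 28975
1/(S - 83833) = 1/(28975 - 83833) = 1/(-54858) = -1/54858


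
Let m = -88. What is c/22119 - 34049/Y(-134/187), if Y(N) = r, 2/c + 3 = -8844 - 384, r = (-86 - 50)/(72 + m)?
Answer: -817898996468/204180489 ≈ -4005.8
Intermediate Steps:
r = 17/2 (r = (-86 - 50)/(72 - 88) = -136/(-16) = -136*(-1/16) = 17/2 ≈ 8.5000)
c = -2/9231 (c = 2/(-3 + (-8844 - 384)) = 2/(-3 - 9228) = 2/(-9231) = 2*(-1/9231) = -2/9231 ≈ -0.00021666)
Y(N) = 17/2
c/22119 - 34049/Y(-134/187) = -2/9231/22119 - 34049/17/2 = -2/9231*1/22119 - 34049*2/17 = -2/204180489 - 68098/17 = -817898996468/204180489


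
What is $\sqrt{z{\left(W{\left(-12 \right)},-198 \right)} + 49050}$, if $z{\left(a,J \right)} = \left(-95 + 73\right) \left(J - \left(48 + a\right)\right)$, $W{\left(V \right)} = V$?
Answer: $3 \sqrt{6022} \approx 232.8$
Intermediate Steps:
$z{\left(a,J \right)} = 1056 - 22 J + 22 a$ ($z{\left(a,J \right)} = - 22 \left(-48 + J - a\right) = 1056 - 22 J + 22 a$)
$\sqrt{z{\left(W{\left(-12 \right)},-198 \right)} + 49050} = \sqrt{\left(1056 - -4356 + 22 \left(-12\right)\right) + 49050} = \sqrt{\left(1056 + 4356 - 264\right) + 49050} = \sqrt{5148 + 49050} = \sqrt{54198} = 3 \sqrt{6022}$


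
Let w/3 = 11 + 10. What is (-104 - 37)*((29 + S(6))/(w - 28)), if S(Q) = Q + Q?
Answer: -5781/35 ≈ -165.17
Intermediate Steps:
S(Q) = 2*Q
w = 63 (w = 3*(11 + 10) = 3*21 = 63)
(-104 - 37)*((29 + S(6))/(w - 28)) = (-104 - 37)*((29 + 2*6)/(63 - 28)) = -141*(29 + 12)/35 = -5781/35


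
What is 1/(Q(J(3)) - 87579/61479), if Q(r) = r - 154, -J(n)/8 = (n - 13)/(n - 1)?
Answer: -6831/788465 ≈ -0.0086637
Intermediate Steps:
J(n) = -8*(-13 + n)/(-1 + n) (J(n) = -8*(n - 13)/(n - 1) = -8*(-13 + n)/(-1 + n))
Q(r) = -154 + r
1/(Q(J(3)) - 87579/61479) = 1/((-154 + 8*(13 - 1*3)/(-1 + 3)) - 87579/61479) = 1/((-154 + 8*(13 - 3)/2) - 87579*1/61479) = 1/((-154 + 8*(1/2)*10) - 9731/6831) = 1/((-154 + 40) - 9731/6831) = 1/(-114 - 9731/6831) = 1/(-788465/6831) = -6831/788465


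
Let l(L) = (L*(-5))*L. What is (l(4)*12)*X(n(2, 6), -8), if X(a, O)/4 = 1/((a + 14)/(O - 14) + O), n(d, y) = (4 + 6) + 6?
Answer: 42240/103 ≈ 410.10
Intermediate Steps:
l(L) = -5*L**2 (l(L) = (-5*L)*L = -5*L**2)
n(d, y) = 16 (n(d, y) = 10 + 6 = 16)
X(a, O) = 4/(O + (14 + a)/(-14 + O)) (X(a, O) = 4/((a + 14)/(O - 14) + O) = 4/((14 + a)/(-14 + O) + O) = 4/(O + (14 + a)/(-14 + O)))
(l(4)*12)*X(n(2, 6), -8) = (-5*4**2*12)*(4*(-14 - 8)/(14 + 16 + (-8)**2 - 14*(-8))) = (-5*16*12)*(4*(-22)/(14 + 16 + 64 + 112)) = (-80*12)*(4*(-22)/206) = -3840*(-22)/206 = -960*(-44/103) = 42240/103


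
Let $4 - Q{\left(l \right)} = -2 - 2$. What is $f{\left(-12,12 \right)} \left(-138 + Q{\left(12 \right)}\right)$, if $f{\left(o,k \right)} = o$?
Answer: $1560$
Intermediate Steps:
$Q{\left(l \right)} = 8$ ($Q{\left(l \right)} = 4 - \left(-2 - 2\right) = 4 - -4 = 4 + 4 = 8$)
$f{\left(-12,12 \right)} \left(-138 + Q{\left(12 \right)}\right) = - 12 \left(-138 + 8\right) = \left(-12\right) \left(-130\right) = 1560$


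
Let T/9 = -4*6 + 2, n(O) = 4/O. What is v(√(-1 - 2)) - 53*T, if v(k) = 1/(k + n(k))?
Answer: 10494 + I*√3 ≈ 10494.0 + 1.732*I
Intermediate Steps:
v(k) = 1/(k + 4/k)
T = -198 (T = 9*(-4*6 + 2) = 9*(-24 + 2) = 9*(-22) = -198)
v(√(-1 - 2)) - 53*T = √(-1 - 2)/(4 + (√(-1 - 2))²) - 53*(-198) = √(-3)/(4 + (√(-3))²) + 10494 = (I*√3)/(4 + (I*√3)²) + 10494 = (I*√3)/(4 - 3) + 10494 = (I*√3)/1 + 10494 = (I*√3)*1 + 10494 = I*√3 + 10494 = 10494 + I*√3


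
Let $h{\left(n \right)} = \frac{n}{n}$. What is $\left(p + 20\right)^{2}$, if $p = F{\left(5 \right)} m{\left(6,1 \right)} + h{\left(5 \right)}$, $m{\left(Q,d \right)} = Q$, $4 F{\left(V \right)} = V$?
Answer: $\frac{3249}{4} \approx 812.25$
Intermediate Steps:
$h{\left(n \right)} = 1$
$F{\left(V \right)} = \frac{V}{4}$
$p = \frac{17}{2}$ ($p = \frac{1}{4} \cdot 5 \cdot 6 + 1 = \frac{5}{4} \cdot 6 + 1 = \frac{15}{2} + 1 = \frac{17}{2} \approx 8.5$)
$\left(p + 20\right)^{2} = \left(\frac{17}{2} + 20\right)^{2} = \left(\frac{57}{2}\right)^{2} = \frac{3249}{4}$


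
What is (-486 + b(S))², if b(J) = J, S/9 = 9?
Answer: 164025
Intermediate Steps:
S = 81 (S = 9*9 = 81)
(-486 + b(S))² = (-486 + 81)² = (-405)² = 164025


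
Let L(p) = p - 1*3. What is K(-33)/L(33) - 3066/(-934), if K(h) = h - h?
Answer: 1533/467 ≈ 3.2827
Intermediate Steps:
K(h) = 0
L(p) = -3 + p (L(p) = p - 3 = -3 + p)
K(-33)/L(33) - 3066/(-934) = 0/(-3 + 33) - 3066/(-934) = 0/30 - 3066*(-1/934) = 0*(1/30) + 1533/467 = 0 + 1533/467 = 1533/467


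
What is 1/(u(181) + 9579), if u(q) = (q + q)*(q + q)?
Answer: 1/140623 ≈ 7.1112e-6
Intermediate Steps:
u(q) = 4*q² (u(q) = (2*q)*(2*q) = 4*q²)
1/(u(181) + 9579) = 1/(4*181² + 9579) = 1/(4*32761 + 9579) = 1/(131044 + 9579) = 1/140623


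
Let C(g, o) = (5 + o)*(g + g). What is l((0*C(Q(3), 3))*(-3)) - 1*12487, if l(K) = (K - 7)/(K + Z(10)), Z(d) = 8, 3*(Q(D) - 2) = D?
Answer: -99903/8 ≈ -12488.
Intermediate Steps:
Q(D) = 2 + D/3
C(g, o) = 2*g*(5 + o) (C(g, o) = (5 + o)*(2*g) = 2*g*(5 + o))
l(K) = (-7 + K)/(8 + K) (l(K) = (K - 7)/(K + 8) = (-7 + K)/(8 + K))
l((0*C(Q(3), 3))*(-3)) - 1*12487 = (-7 + (0*(2*(2 + (1/3)*3)*(5 + 3)))*(-3))/(8 + (0*(2*(2 + (1/3)*3)*(5 + 3)))*(-3)) - 1*12487 = (-7 + (0*(2*(2 + 1)*8))*(-3))/(8 + (0*(2*(2 + 1)*8))*(-3)) - 12487 = (-7 + (0*(2*3*8))*(-3))/(8 + (0*(2*3*8))*(-3)) - 12487 = (-7 + (0*48)*(-3))/(8 + (0*48)*(-3)) - 12487 = (-7 + 0*(-3))/(8 + 0*(-3)) - 12487 = (-7 + 0)/(8 + 0) - 12487 = -7/8 - 12487 = -99903/8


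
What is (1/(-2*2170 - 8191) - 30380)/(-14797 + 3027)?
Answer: 380691781/147489870 ≈ 2.5811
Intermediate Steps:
(1/(-2*2170 - 8191) - 30380)/(-14797 + 3027) = (1/(-4340 - 8191) - 30380)/(-11770) = (1/(-12531) - 30380)*(-1/11770) = (-1/12531 - 30380)*(-1/11770) = -380691781/12531*(-1/11770) = 380691781/147489870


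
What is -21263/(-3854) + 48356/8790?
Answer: 186632897/16938330 ≈ 11.018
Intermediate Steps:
-21263/(-3854) + 48356/8790 = -21263*(-1/3854) + 48356*(1/8790) = 21263/3854 + 24178/4395 = 186632897/16938330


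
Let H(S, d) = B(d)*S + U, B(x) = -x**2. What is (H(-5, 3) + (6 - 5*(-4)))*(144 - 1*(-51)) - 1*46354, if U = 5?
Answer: -31534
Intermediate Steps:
H(S, d) = 5 - S*d**2 (H(S, d) = (-d**2)*S + 5 = -S*d**2 + 5 = 5 - S*d**2)
(H(-5, 3) + (6 - 5*(-4)))*(144 - 1*(-51)) - 1*46354 = ((5 - 1*(-5)*3**2) + (6 - 5*(-4)))*(144 - 1*(-51)) - 1*46354 = ((5 - 1*(-5)*9) + (6 + 20))*(144 + 51) - 46354 = ((5 + 45) + 26)*195 - 46354 = (50 + 26)*195 - 46354 = 76*195 - 46354 = 14820 - 46354 = -31534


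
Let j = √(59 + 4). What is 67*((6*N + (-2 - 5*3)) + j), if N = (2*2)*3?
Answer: 3685 + 201*√7 ≈ 4216.8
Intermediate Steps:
N = 12 (N = 4*3 = 12)
j = 3*√7 (j = √63 = 3*√7 ≈ 7.9373)
67*((6*N + (-2 - 5*3)) + j) = 67*((6*12 + (-2 - 5*3)) + 3*√7) = 67*((72 + (-2 - 15)) + 3*√7) = 67*((72 - 17) + 3*√7) = 67*(55 + 3*√7) = 3685 + 201*√7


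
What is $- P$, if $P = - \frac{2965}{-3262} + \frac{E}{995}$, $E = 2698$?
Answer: $- \frac{11751051}{3245690} \approx -3.6205$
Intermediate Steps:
$P = \frac{11751051}{3245690}$ ($P = - \frac{2965}{-3262} + \frac{2698}{995} = \left(-2965\right) \left(- \frac{1}{3262}\right) + 2698 \cdot \frac{1}{995} = \frac{2965}{3262} + \frac{2698}{995} = \frac{11751051}{3245690} \approx 3.6205$)
$- P = \left(-1\right) \frac{11751051}{3245690} = - \frac{11751051}{3245690}$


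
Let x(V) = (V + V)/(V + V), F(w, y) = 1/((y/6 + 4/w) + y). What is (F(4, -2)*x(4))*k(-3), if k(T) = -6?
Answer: 9/2 ≈ 4.5000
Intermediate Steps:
F(w, y) = 1/(4/w + 7*y/6) (F(w, y) = 1/((y*(⅙) + 4/w) + y) = 1/((y/6 + 4/w) + y) = 1/((4/w + y/6) + y) = 1/(4/w + 7*y/6))
x(V) = 1 (x(V) = (2*V)/((2*V)) = (2*V)*(1/(2*V)) = 1)
(F(4, -2)*x(4))*k(-3) = ((6*4/(24 + 7*4*(-2)))*1)*(-6) = ((6*4/(24 - 56))*1)*(-6) = ((6*4/(-32))*1)*(-6) = ((6*4*(-1/32))*1)*(-6) = -¾*1*(-6) = -¾*(-6) = 9/2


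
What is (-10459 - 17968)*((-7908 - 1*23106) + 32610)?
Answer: -45369492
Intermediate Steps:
(-10459 - 17968)*((-7908 - 1*23106) + 32610) = -28427*((-7908 - 23106) + 32610) = -28427*(-31014 + 32610) = -28427*1596 = -45369492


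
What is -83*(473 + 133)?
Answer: -50298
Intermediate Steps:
-83*(473 + 133) = -83*606 = -50298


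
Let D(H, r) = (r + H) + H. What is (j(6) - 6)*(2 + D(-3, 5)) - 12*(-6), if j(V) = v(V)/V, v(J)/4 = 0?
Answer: 66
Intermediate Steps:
v(J) = 0 (v(J) = 4*0 = 0)
D(H, r) = r + 2*H (D(H, r) = (H + r) + H = r + 2*H)
j(V) = 0 (j(V) = 0/V = 0)
(j(6) - 6)*(2 + D(-3, 5)) - 12*(-6) = (0 - 6)*(2 + (5 + 2*(-3))) - 12*(-6) = -6*(2 + (5 - 6)) + 72 = -6*(2 - 1) + 72 = -6*1 + 72 = -6 + 72 = 66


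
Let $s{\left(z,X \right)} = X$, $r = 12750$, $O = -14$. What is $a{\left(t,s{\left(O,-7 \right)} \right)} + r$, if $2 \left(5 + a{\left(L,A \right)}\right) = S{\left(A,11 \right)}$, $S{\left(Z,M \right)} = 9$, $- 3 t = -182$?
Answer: $\frac{25499}{2} \approx 12750.0$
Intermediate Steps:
$t = \frac{182}{3}$ ($t = \left(- \frac{1}{3}\right) \left(-182\right) = \frac{182}{3} \approx 60.667$)
$a{\left(L,A \right)} = - \frac{1}{2}$ ($a{\left(L,A \right)} = -5 + \frac{1}{2} \cdot 9 = -5 + \frac{9}{2} = - \frac{1}{2}$)
$a{\left(t,s{\left(O,-7 \right)} \right)} + r = - \frac{1}{2} + 12750 = \frac{25499}{2}$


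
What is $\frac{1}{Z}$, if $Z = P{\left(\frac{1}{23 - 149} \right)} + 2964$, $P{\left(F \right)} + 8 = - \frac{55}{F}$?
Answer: $\frac{1}{9886} \approx 0.00010115$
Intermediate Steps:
$P{\left(F \right)} = -8 - \frac{55}{F}$
$Z = 9886$ ($Z = \left(-8 - \frac{55}{\frac{1}{23 - 149}}\right) + 2964 = \left(-8 - \frac{55}{\frac{1}{-126}}\right) + 2964 = \left(-8 - \frac{55}{- \frac{1}{126}}\right) + 2964 = \left(-8 - -6930\right) + 2964 = \left(-8 + 6930\right) + 2964 = 6922 + 2964 = 9886$)
$\frac{1}{Z} = \frac{1}{9886}$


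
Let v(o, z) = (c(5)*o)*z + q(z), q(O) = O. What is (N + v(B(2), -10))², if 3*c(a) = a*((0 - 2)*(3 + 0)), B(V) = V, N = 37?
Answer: 51529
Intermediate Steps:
c(a) = -2*a (c(a) = (a*((0 - 2)*(3 + 0)))/3 = (a*(-2*3))/3 = (a*(-6))/3 = (-6*a)/3 = -2*a)
v(o, z) = z - 10*o*z (v(o, z) = ((-2*5)*o)*z + z = (-10*o)*z + z = -10*o*z + z = z - 10*o*z)
(N + v(B(2), -10))² = (37 - 10*(1 - 10*2))² = (37 - 10*(1 - 20))² = (37 - 10*(-19))² = (37 + 190)² = 227² = 51529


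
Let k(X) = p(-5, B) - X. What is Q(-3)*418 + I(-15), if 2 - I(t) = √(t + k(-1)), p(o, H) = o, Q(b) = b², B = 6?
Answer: 3764 - I*√19 ≈ 3764.0 - 4.3589*I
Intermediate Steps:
k(X) = -5 - X
I(t) = 2 - √(-4 + t) (I(t) = 2 - √(t + (-5 - 1*(-1))) = 2 - √(t + (-5 + 1)) = 2 - √(t - 4) = 2 - √(-4 + t))
Q(-3)*418 + I(-15) = (-3)²*418 + (2 - √(-4 - 15)) = 9*418 + (2 - √(-19)) = 3762 + (2 - I*√19) = 3764 - I*√19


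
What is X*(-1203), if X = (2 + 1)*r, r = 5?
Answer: -18045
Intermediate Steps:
X = 15 (X = (2 + 1)*5 = 3*5 = 15)
X*(-1203) = 15*(-1203) = -18045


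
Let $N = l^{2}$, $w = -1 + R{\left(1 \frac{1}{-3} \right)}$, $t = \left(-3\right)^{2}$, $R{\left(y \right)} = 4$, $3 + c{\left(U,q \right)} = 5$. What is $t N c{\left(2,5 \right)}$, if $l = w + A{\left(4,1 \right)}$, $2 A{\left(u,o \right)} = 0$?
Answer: $162$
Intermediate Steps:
$c{\left(U,q \right)} = 2$ ($c{\left(U,q \right)} = -3 + 5 = 2$)
$A{\left(u,o \right)} = 0$ ($A{\left(u,o \right)} = \frac{1}{2} \cdot 0 = 0$)
$t = 9$
$w = 3$ ($w = -1 + 4 = 3$)
$l = 3$ ($l = 3 + 0 = 3$)
$N = 9$ ($N = 3^{2} = 9$)
$t N c{\left(2,5 \right)} = 9 \cdot 9 \cdot 2 = 81 \cdot 2 = 162$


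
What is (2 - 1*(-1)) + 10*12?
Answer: 123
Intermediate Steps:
(2 - 1*(-1)) + 10*12 = (2 + 1) + 120 = 3 + 120 = 123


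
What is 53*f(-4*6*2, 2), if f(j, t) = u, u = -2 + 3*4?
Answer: 530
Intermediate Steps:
u = 10 (u = -2 + 12 = 10)
f(j, t) = 10
53*f(-4*6*2, 2) = 53*10 = 530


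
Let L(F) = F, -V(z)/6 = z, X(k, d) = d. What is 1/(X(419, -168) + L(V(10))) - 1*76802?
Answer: -17510857/228 ≈ -76802.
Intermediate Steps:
V(z) = -6*z
1/(X(419, -168) + L(V(10))) - 1*76802 = 1/(-168 - 6*10) - 1*76802 = 1/(-168 - 60) - 76802 = 1/(-228) - 76802 = -1/228 - 76802 = -17510857/228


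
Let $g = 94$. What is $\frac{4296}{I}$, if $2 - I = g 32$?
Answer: $- \frac{716}{501} \approx -1.4291$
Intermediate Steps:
$I = -3006$ ($I = 2 - 94 \cdot 32 = 2 - 3008 = -3006$)
$\frac{4296}{I} = \frac{4296}{-3006} = 4296 \left(- \frac{1}{3006}\right) = - \frac{716}{501}$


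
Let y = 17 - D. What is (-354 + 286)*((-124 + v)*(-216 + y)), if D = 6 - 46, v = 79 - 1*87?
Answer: -1427184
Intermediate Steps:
v = -8 (v = 79 - 87 = -8)
D = -40
y = 57 (y = 17 - 1*(-40) = 17 + 40 = 57)
(-354 + 286)*((-124 + v)*(-216 + y)) = (-354 + 286)*((-124 - 8)*(-216 + 57)) = -(-8976)*(-159) = -68*20988 = -1427184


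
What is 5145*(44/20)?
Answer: 11319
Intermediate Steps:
5145*(44/20) = 5145*(44*(1/20)) = 5145*(11/5) = 11319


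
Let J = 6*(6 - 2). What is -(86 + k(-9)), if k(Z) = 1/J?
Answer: -2065/24 ≈ -86.042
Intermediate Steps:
J = 24 (J = 6*4 = 24)
k(Z) = 1/24
-(86 + k(-9)) = -(86 + 1/24) = -1*2065/24 = -2065/24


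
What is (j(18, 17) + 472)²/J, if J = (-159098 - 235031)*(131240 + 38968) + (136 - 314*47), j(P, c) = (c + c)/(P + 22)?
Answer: -89434849/26833569381600 ≈ -3.3329e-6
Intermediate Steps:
j(P, c) = 2*c/(22 + P) (j(P, c) = (2*c)/(22 + P) = 2*c/(22 + P))
J = -67083923454 (J = -394129*170208 + (136 - 14758) = -67083908832 - 14622 = -67083923454)
(j(18, 17) + 472)²/J = (2*17/(22 + 18) + 472)²/(-67083923454) = (2*17/40 + 472)²*(-1/67083923454) = (2*17*(1/40) + 472)²*(-1/67083923454) = (17/20 + 472)²*(-1/67083923454) = (9457/20)²*(-1/67083923454) = (89434849/400)*(-1/67083923454) = -89434849/26833569381600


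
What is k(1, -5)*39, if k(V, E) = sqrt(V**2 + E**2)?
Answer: 39*sqrt(26) ≈ 198.86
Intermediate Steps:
k(V, E) = sqrt(E**2 + V**2)
k(1, -5)*39 = sqrt((-5)**2 + 1**2)*39 = sqrt(25 + 1)*39 = sqrt(26)*39 = 39*sqrt(26)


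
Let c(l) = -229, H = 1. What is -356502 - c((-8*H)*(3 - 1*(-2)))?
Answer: -356273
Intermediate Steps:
-356502 - c((-8*H)*(3 - 1*(-2))) = -356502 - 1*(-229) = -356502 + 229 = -356273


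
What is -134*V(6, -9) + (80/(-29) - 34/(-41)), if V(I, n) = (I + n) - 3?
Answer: 953662/1189 ≈ 802.07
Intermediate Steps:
V(I, n) = -3 + I + n
-134*V(6, -9) + (80/(-29) - 34/(-41)) = -134*(-3 + 6 - 9) + (80/(-29) - 34/(-41)) = -134*(-6) + (80*(-1/29) - 34*(-1/41)) = 804 + (-80/29 + 34/41) = 804 - 2294/1189 = 953662/1189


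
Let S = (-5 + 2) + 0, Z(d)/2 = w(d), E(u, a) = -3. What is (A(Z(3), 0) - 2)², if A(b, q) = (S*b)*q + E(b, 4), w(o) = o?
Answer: 25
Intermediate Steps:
Z(d) = 2*d
S = -3 (S = -3 + 0 = -3)
A(b, q) = -3 - 3*b*q (A(b, q) = (-3*b)*q - 3 = -3*b*q - 3 = -3 - 3*b*q)
(A(Z(3), 0) - 2)² = ((-3 - 3*2*3*0) - 2)² = ((-3 - 3*6*0) - 2)² = ((-3 + 0) - 2)² = (-3 - 2)² = (-5)² = 25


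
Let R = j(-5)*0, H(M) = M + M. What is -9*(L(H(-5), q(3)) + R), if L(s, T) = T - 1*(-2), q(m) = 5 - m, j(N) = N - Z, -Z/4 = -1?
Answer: -36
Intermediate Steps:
Z = 4 (Z = -4*(-1) = 4)
j(N) = -4 + N (j(N) = N - 1*4 = N - 4 = -4 + N)
H(M) = 2*M
R = 0 (R = (-4 - 5)*0 = -9*0 = 0)
L(s, T) = 2 + T (L(s, T) = T + 2 = 2 + T)
-9*(L(H(-5), q(3)) + R) = -9*((2 + (5 - 1*3)) + 0) = -9*((2 + (5 - 3)) + 0) = -9*((2 + 2) + 0) = -9*(4 + 0) = -9*4 = -36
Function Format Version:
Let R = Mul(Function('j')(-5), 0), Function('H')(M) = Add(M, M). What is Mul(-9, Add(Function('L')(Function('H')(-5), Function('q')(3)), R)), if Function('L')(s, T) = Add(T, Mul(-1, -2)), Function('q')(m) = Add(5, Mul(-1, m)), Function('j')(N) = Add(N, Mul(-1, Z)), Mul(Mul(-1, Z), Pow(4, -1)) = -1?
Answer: -36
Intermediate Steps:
Z = 4 (Z = Mul(-4, -1) = 4)
Function('j')(N) = Add(-4, N) (Function('j')(N) = Add(N, Mul(-1, 4)) = Add(N, -4) = Add(-4, N))
Function('H')(M) = Mul(2, M)
R = 0 (R = Mul(Add(-4, -5), 0) = Mul(-9, 0) = 0)
Function('L')(s, T) = Add(2, T) (Function('L')(s, T) = Add(T, 2) = Add(2, T))
Mul(-9, Add(Function('L')(Function('H')(-5), Function('q')(3)), R)) = Mul(-9, Add(Add(2, Add(5, Mul(-1, 3))), 0)) = Mul(-9, Add(Add(2, Add(5, -3)), 0)) = Mul(-9, Add(Add(2, 2), 0)) = Mul(-9, Add(4, 0)) = Mul(-9, 4) = -36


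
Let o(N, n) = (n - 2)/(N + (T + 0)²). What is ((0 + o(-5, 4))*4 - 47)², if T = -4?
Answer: 259081/121 ≈ 2141.2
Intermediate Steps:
o(N, n) = (-2 + n)/(16 + N) (o(N, n) = (n - 2)/(N + (-4 + 0)²) = (-2 + n)/(N + (-4)²) = (-2 + n)/(N + 16) = (-2 + n)/(16 + N))
((0 + o(-5, 4))*4 - 47)² = ((0 + (-2 + 4)/(16 - 5))*4 - 47)² = ((0 + 2/11)*4 - 47)² = ((2/11)*4 - 47)² = (8/11 - 47)² = (-509/11)² = 259081/121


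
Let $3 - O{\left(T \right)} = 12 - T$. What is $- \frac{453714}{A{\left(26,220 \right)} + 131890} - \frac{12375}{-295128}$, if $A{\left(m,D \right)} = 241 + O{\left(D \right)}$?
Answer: $- \frac{2449369873}{723293144} \approx -3.3864$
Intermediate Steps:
$O{\left(T \right)} = -9 + T$ ($O{\left(T \right)} = 3 - \left(12 - T\right) = 3 + \left(-12 + T\right) = -9 + T$)
$A{\left(m,D \right)} = 232 + D$ ($A{\left(m,D \right)} = 241 + \left(-9 + D\right) = 232 + D$)
$- \frac{453714}{A{\left(26,220 \right)} + 131890} - \frac{12375}{-295128} = - \frac{453714}{\left(232 + 220\right) + 131890} - \frac{12375}{-295128} = - \frac{453714}{452 + 131890} - - \frac{1375}{32792} = - \frac{453714}{132342} + \frac{1375}{32792} = \left(-453714\right) \frac{1}{132342} + \frac{1375}{32792} = - \frac{75619}{22057} + \frac{1375}{32792} = - \frac{2449369873}{723293144}$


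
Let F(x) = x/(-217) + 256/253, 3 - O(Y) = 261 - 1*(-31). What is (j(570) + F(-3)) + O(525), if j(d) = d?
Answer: 15483492/54901 ≈ 282.03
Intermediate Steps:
O(Y) = -289 (O(Y) = 3 - (261 - 1*(-31)) = 3 - (261 + 31) = 3 - 1*292 = 3 - 292 = -289)
F(x) = 256/253 - x/217 (F(x) = x*(-1/217) + 256*(1/253) = -x/217 + 256/253 = 256/253 - x/217)
(j(570) + F(-3)) + O(525) = (570 + (256/253 - 1/217*(-3))) - 289 = (570 + (256/253 + 3/217)) - 289 = (570 + 56311/54901) - 289 = 31349881/54901 - 289 = 15483492/54901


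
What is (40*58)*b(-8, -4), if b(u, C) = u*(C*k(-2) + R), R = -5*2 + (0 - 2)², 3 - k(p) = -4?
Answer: 631040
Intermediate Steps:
k(p) = 7 (k(p) = 3 - 1*(-4) = 3 + 4 = 7)
R = -6 (R = -10 + (-2)² = -10 + 4 = -6)
b(u, C) = u*(-6 + 7*C) (b(u, C) = u*(C*7 - 6) = u*(7*C - 6) = u*(-6 + 7*C))
(40*58)*b(-8, -4) = (40*58)*(-8*(-6 + 7*(-4))) = 2320*(-8*(-6 - 28)) = 2320*(-8*(-34)) = 2320*272 = 631040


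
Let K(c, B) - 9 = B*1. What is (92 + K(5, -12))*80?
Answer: 7120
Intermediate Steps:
K(c, B) = 9 + B (K(c, B) = 9 + B*1 = 9 + B)
(92 + K(5, -12))*80 = (92 + (9 - 12))*80 = (92 - 3)*80 = 89*80 = 7120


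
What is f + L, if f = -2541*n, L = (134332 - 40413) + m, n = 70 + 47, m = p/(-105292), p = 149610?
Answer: -10707112993/52646 ≈ -2.0338e+5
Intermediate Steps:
m = -74805/52646 (m = 149610/(-105292) = 149610*(-1/105292) = -74805/52646 ≈ -1.4209)
n = 117
L = 4944384869/52646 (L = (134332 - 40413) - 74805/52646 = 93919 - 74805/52646 = 4944384869/52646 ≈ 93918.)
f = -297297 (f = -2541*117 = -297297)
f + L = -297297 + 4944384869/52646 = -10707112993/52646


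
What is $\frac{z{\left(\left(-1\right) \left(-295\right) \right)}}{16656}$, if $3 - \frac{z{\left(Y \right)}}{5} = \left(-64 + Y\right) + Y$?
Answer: $- \frac{2615}{16656} \approx -0.157$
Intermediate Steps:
$z{\left(Y \right)} = 335 - 10 Y$ ($z{\left(Y \right)} = 15 - 5 \left(\left(-64 + Y\right) + Y\right) = 15 - 5 \left(-64 + 2 Y\right) = 15 - \left(-320 + 10 Y\right) = 335 - 10 Y$)
$\frac{z{\left(\left(-1\right) \left(-295\right) \right)}}{16656} = \frac{335 - 10 \left(\left(-1\right) \left(-295\right)\right)}{16656} = \left(335 - 2950\right) \frac{1}{16656} = \left(-2615\right) \frac{1}{16656} = - \frac{2615}{16656}$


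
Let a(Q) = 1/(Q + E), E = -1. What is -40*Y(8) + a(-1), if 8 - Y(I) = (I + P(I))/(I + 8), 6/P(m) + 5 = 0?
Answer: -607/2 ≈ -303.50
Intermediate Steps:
P(m) = -6/5 (P(m) = 6/(-5 + 0) = 6/(-5) = 6*(-⅕) = -6/5)
Y(I) = 8 - (-6/5 + I)/(8 + I) (Y(I) = 8 - (I - 6/5)/(I + 8) = 8 - (-6/5 + I)/(8 + I))
a(Q) = 1/(-1 + Q) (a(Q) = 1/(Q - 1) = 1/(-1 + Q))
-40*Y(8) + a(-1) = -8*(326 + 35*8)/(8 + 8) + 1/(-1 - 1) = -8*(326 + 280)/16 + 1/(-2) = -8*606/16 - ½ = -40*303/40 - ½ = -303 - ½ = -607/2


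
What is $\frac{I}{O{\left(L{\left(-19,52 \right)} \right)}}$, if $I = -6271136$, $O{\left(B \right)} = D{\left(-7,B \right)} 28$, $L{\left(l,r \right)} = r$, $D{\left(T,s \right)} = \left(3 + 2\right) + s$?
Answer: $- \frac{1567784}{399} \approx -3929.3$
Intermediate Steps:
$D{\left(T,s \right)} = 5 + s$
$O{\left(B \right)} = 140 + 28 B$ ($O{\left(B \right)} = \left(5 + B\right) 28 = 140 + 28 B$)
$\frac{I}{O{\left(L{\left(-19,52 \right)} \right)}} = - \frac{6271136}{140 + 28 \cdot 52} = - \frac{6271136}{140 + 1456} = - \frac{6271136}{1596} = \left(-6271136\right) \frac{1}{1596} = - \frac{1567784}{399}$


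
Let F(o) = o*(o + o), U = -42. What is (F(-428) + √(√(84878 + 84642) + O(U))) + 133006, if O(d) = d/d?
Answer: 499374 + √(1 + 4*√10595) ≈ 4.9939e+5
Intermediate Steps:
O(d) = 1
F(o) = 2*o² (F(o) = o*(2*o) = 2*o²)
(F(-428) + √(√(84878 + 84642) + O(U))) + 133006 = (2*(-428)² + √(√(84878 + 84642) + 1)) + 133006 = (2*183184 + √(√169520 + 1)) + 133006 = (366368 + √(4*√10595 + 1)) + 133006 = (366368 + √(1 + 4*√10595)) + 133006 = 499374 + √(1 + 4*√10595)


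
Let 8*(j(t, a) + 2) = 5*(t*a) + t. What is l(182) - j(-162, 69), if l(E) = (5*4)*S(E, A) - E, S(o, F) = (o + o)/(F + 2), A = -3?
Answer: -907/2 ≈ -453.50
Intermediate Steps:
j(t, a) = -2 + t/8 + 5*a*t/8 (j(t, a) = -2 + (5*(t*a) + t)/8 = -2 + (5*(a*t) + t)/8 = -2 + (5*a*t + t)/8 = -2 + (t + 5*a*t)/8 = -2 + (t/8 + 5*a*t/8) = -2 + t/8 + 5*a*t/8)
S(o, F) = 2*o/(2 + F) (S(o, F) = (2*o)/(2 + F) = 2*o/(2 + F))
l(E) = -41*E (l(E) = (5*4)*(2*E/(2 - 3)) - E = 20*(2*E/(-1)) - E = 20*(2*E*(-1)) - E = 20*(-2*E) - E = -40*E - E = -41*E)
l(182) - j(-162, 69) = -41*182 - (-2 + (⅛)*(-162) + (5/8)*69*(-162)) = -7462 - (-2 - 81/4 - 27945/4) = -7462 - 1*(-14017/2) = -7462 + 14017/2 = -907/2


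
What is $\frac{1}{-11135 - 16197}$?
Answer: $- \frac{1}{27332} \approx -3.6587 \cdot 10^{-5}$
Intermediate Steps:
$\frac{1}{-11135 - 16197} = \frac{1}{-27332} = - \frac{1}{27332}$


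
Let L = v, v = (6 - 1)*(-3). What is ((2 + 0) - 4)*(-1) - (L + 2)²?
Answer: -167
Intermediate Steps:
v = -15 (v = 5*(-3) = -15)
L = -15
((2 + 0) - 4)*(-1) - (L + 2)² = ((2 + 0) - 4)*(-1) - (-15 + 2)² = (2 - 4)*(-1) - 1*(-13)² = -2*(-1) - 1*169 = 2 - 169 = -167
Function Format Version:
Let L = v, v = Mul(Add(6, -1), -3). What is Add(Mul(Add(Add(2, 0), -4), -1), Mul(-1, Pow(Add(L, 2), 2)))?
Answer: -167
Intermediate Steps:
v = -15 (v = Mul(5, -3) = -15)
L = -15
Add(Mul(Add(Add(2, 0), -4), -1), Mul(-1, Pow(Add(L, 2), 2))) = Add(Mul(Add(Add(2, 0), -4), -1), Mul(-1, Pow(Add(-15, 2), 2))) = Add(Mul(Add(2, -4), -1), Mul(-1, Pow(-13, 2))) = Add(Mul(-2, -1), Mul(-1, 169)) = Add(2, -169) = -167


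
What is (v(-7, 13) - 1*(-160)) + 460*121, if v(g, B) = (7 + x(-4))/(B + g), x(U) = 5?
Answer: 55822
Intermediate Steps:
v(g, B) = 12/(B + g) (v(g, B) = (7 + 5)/(B + g) = 12/(B + g))
(v(-7, 13) - 1*(-160)) + 460*121 = (12/(13 - 7) - 1*(-160)) + 460*121 = (12/6 + 160) + 55660 = (12*(⅙) + 160) + 55660 = (2 + 160) + 55660 = 162 + 55660 = 55822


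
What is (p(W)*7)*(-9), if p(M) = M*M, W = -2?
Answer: -252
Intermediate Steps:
p(M) = M**2
(p(W)*7)*(-9) = ((-2)**2*7)*(-9) = (4*7)*(-9) = 28*(-9) = -252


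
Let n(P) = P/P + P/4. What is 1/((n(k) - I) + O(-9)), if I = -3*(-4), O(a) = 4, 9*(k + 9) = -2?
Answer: -36/335 ≈ -0.10746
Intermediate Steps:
k = -83/9 (k = -9 + (⅑)*(-2) = -9 - 2/9 = -83/9 ≈ -9.2222)
I = 12
n(P) = 1 + P/4 (n(P) = 1 + P*(¼) = 1 + P/4)
1/((n(k) - I) + O(-9)) = 1/(((1 + (¼)*(-83/9)) - 1*12) + 4) = 1/(((1 - 83/36) - 12) + 4) = 1/((-47/36 - 12) + 4) = 1/(-479/36 + 4) = 1/(-335/36) = -36/335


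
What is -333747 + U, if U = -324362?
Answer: -658109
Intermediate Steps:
-333747 + U = -333747 - 324362 = -658109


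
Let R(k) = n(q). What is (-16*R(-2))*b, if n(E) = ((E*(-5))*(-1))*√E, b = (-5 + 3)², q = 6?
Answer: -1920*√6 ≈ -4703.0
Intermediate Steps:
b = 4 (b = (-2)² = 4)
n(E) = 5*E^(3/2) (n(E) = (-5*E*(-1))*√E = (5*E)*√E = 5*E^(3/2))
R(k) = 30*√6 (R(k) = 5*6^(3/2) = 5*(6*√6) = 30*√6)
(-16*R(-2))*b = -480*√6*4 = -1920*√6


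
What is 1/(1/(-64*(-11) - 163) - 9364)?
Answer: -541/5065923 ≈ -0.00010679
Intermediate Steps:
1/(1/(-64*(-11) - 163) - 9364) = 1/(1/(704 - 163) - 9364) = 1/(1/541 - 9364) = 1/(-5065923/541) = -541/5065923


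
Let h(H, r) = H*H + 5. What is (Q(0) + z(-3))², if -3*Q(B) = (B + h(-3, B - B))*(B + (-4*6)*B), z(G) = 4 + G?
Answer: 1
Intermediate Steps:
h(H, r) = 5 + H² (h(H, r) = H² + 5 = 5 + H²)
Q(B) = 23*B*(14 + B)/3 (Q(B) = -(B + (5 + (-3)²))*(B + (-4*6)*B)/3 = -(B + (5 + 9))*(B - 24*B)/3 = -(B + 14)*(-23*B)/3 = -(14 + B)*(-23*B)/3 = -(-23)*B*(14 + B)/3 = 23*B*(14 + B)/3)
(Q(0) + z(-3))² = ((23/3)*0*(14 + 0) + (4 - 3))² = ((23/3)*0*14 + 1)² = (0 + 1)² = 1² = 1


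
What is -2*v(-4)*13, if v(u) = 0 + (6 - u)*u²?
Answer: -4160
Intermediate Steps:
v(u) = u²*(6 - u) (v(u) = 0 + u²*(6 - u) = u²*(6 - u))
-2*v(-4)*13 = -2*(-4)²*(6 - 1*(-4))*13 = -32*(6 + 4)*13 = -32*10*13 = -2*160*13 = -320*13 = -4160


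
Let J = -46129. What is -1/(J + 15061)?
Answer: 1/31068 ≈ 3.2187e-5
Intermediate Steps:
-1/(J + 15061) = -1/(-46129 + 15061) = -1/(-31068) = -1*(-1/31068) = 1/31068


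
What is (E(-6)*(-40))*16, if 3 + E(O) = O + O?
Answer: 9600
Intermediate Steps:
E(O) = -3 + 2*O (E(O) = -3 + (O + O) = -3 + 2*O)
(E(-6)*(-40))*16 = ((-3 + 2*(-6))*(-40))*16 = ((-3 - 12)*(-40))*16 = -15*(-40)*16 = 600*16 = 9600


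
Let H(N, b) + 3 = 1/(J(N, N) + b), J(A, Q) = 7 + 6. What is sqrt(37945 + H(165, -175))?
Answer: sqrt(12293206)/18 ≈ 194.79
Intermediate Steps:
J(A, Q) = 13
H(N, b) = -3 + 1/(13 + b)
sqrt(37945 + H(165, -175)) = sqrt(37945 + (-38 - 3*(-175))/(13 - 175)) = sqrt(37945 + (-38 + 525)/(-162)) = sqrt(37945 - 1/162*487) = sqrt(37945 - 487/162) = sqrt(6146603/162) = sqrt(12293206)/18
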